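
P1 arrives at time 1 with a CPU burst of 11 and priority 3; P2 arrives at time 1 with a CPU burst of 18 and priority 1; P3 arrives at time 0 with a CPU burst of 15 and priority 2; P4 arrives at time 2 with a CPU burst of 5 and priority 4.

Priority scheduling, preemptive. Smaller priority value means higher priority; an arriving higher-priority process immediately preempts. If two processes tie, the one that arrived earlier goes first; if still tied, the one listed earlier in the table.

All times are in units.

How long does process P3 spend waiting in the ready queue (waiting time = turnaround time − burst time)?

18

Timeline: | P3 0-1 | P2 1-19 | P3 19-33 | P1 33-44 | P4 44-49 |
Completion: P1=44  P2=19  P3=33  P4=49
Waiting(P3) = turnaround − burst = 33 − 15 = 18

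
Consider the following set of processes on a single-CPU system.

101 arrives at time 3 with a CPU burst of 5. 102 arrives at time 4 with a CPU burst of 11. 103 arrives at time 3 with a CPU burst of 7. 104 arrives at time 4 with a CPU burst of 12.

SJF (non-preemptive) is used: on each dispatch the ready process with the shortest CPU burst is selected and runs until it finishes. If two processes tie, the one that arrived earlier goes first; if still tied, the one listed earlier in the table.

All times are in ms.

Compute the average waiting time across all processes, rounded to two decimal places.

9.50

Schedule: | idle 0-3 | 101 3-8 | 103 8-15 | 102 15-26 | 104 26-38 |
Completion: 101=8  102=26  103=15  104=38
Waiting times: 101=0, 102=11, 103=5, 104=22
Average waiting = (0+11+5+22) / 4 = 38/4 = 9.50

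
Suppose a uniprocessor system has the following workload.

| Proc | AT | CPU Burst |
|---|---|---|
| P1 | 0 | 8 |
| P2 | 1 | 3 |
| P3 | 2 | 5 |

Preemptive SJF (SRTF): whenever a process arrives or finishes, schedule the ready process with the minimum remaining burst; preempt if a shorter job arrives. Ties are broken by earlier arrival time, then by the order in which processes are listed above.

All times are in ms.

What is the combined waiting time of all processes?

Schedule: | P1 0-1 | P2 1-4 | P3 4-9 | P1 9-16 |
Completion: P1=16  P2=4  P3=9
Turnaround (C−A): P1=16  P2=3  P3=7
Waiting = turnaround − burst: P1=8, P2=0, P3=2
Total waiting = 8 + 0 + 2 = 10

10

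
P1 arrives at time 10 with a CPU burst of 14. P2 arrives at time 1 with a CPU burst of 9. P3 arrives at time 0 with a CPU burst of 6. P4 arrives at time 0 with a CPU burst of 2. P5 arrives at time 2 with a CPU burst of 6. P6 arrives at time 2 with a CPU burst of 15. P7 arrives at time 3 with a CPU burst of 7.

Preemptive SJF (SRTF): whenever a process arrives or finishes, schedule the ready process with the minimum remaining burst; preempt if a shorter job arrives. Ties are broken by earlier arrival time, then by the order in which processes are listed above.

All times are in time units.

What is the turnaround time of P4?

2

Timeline: | P4 0-2 | P3 2-8 | P5 8-14 | P7 14-21 | P2 21-30 | P1 30-44 | P6 44-59 |
Completion: P1=44  P2=30  P3=8  P4=2  P5=14  P6=59  P7=21
Turnaround(P4) = completion − arrival = 2 − 0 = 2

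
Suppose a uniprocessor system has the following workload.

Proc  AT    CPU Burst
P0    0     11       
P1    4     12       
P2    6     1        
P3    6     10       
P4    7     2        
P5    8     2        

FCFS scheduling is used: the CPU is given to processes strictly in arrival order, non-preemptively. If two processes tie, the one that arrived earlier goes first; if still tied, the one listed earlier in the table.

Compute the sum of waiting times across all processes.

Schedule: | P0 0-11 | P1 11-23 | P2 23-24 | P3 24-34 | P4 34-36 | P5 36-38 |
Completion: P0=11  P1=23  P2=24  P3=34  P4=36  P5=38
Turnaround (C−A): P0=11  P1=19  P2=18  P3=28  P4=29  P5=30
Waiting = turnaround − burst: P0=0, P1=7, P2=17, P3=18, P4=27, P5=28
Total waiting = 0 + 7 + 17 + 18 + 27 + 28 = 97

97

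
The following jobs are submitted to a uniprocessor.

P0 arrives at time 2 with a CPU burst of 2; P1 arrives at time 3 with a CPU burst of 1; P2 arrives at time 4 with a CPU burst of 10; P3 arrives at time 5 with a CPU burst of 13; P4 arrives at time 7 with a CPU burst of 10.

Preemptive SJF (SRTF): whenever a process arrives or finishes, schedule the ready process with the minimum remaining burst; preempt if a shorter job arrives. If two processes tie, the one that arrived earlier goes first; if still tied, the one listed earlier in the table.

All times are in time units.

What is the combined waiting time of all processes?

30

Gantt: | idle 0-2 | P0 2-4 | P1 4-5 | P2 5-15 | P4 15-25 | P3 25-38 |
Completion: P0=4  P1=5  P2=15  P3=38  P4=25
Turnaround (C−A): P0=2  P1=2  P2=11  P3=33  P4=18
Waiting = turnaround − burst: P0=0, P1=1, P2=1, P3=20, P4=8
Total waiting = 0 + 1 + 1 + 20 + 8 = 30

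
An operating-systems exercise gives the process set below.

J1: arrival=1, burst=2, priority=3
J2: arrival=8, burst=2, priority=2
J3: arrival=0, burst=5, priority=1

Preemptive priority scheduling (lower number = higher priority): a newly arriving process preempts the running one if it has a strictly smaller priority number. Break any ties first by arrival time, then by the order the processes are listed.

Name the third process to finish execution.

J2

Schedule: | J3 0-5 | J1 5-7 | idle 7-8 | J2 8-10 |
Completion: J1=7  J2=10  J3=5
Turnaround (C−A): J1=6  J2=2  J3=5
Finish order: J3 → J1 → J2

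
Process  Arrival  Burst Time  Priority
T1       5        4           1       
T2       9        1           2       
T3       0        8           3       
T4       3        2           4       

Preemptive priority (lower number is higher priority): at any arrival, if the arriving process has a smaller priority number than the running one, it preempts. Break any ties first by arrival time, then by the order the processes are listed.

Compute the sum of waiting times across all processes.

15

Schedule: | T3 0-5 | T1 5-9 | T2 9-10 | T3 10-13 | T4 13-15 |
Completion: T1=9  T2=10  T3=13  T4=15
Turnaround (C−A): T1=4  T2=1  T3=13  T4=12
Waiting = turnaround − burst: T1=0, T2=0, T3=5, T4=10
Total waiting = 0 + 0 + 5 + 10 = 15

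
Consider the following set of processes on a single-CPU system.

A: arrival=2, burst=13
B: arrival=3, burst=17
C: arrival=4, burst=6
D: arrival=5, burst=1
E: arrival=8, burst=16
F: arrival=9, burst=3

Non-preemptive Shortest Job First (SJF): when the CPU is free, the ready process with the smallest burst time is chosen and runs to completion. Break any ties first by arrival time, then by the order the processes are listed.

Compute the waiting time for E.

Schedule: | idle 0-2 | A 2-15 | D 15-16 | F 16-19 | C 19-25 | E 25-41 | B 41-58 |
Completion: A=15  B=58  C=25  D=16  E=41  F=19
Waiting(E) = turnaround − burst = 33 − 16 = 17

17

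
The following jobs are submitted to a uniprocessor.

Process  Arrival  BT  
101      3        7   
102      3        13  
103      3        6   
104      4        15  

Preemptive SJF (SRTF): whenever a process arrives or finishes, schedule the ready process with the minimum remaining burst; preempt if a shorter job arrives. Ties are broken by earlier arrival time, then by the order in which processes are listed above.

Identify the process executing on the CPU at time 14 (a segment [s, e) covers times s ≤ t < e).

101

Schedule: | idle 0-3 | 103 3-9 | 101 9-16 | 102 16-29 | 104 29-44 |
Completion: 101=16  102=29  103=9  104=44
Turnaround (C−A): 101=13  102=26  103=6  104=40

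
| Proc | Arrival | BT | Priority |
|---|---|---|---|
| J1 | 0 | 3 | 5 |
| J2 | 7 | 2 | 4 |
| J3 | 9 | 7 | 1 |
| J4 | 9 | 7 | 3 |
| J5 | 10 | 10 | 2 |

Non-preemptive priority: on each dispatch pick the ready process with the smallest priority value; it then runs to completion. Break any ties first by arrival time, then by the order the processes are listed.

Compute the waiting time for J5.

6

Gantt: | J1 0-3 | idle 3-7 | J2 7-9 | J3 9-16 | J5 16-26 | J4 26-33 |
Completion: J1=3  J2=9  J3=16  J4=33  J5=26
Turnaround (C−A): J1=3  J2=2  J3=7  J4=24  J5=16
Waiting(J5) = turnaround − burst = 16 − 10 = 6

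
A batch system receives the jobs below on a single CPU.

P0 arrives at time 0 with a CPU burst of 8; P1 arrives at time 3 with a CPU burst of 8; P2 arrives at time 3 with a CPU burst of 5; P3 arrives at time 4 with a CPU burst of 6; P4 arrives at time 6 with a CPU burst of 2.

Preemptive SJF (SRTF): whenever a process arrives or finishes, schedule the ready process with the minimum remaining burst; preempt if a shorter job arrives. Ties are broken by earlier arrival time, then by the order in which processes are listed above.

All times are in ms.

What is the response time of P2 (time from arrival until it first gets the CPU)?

7

Timeline: | P0 0-8 | P4 8-10 | P2 10-15 | P3 15-21 | P1 21-29 |
Completion: P0=8  P1=29  P2=15  P3=21  P4=10
Turnaround (C−A): P0=8  P1=26  P2=12  P3=17  P4=4
Response(P2) = first start − arrival = 10 − 3 = 7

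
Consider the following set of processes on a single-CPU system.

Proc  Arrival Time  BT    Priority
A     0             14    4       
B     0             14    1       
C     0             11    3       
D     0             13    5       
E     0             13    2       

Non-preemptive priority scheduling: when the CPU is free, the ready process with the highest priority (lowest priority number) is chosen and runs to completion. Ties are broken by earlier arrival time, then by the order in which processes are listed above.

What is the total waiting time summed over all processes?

Schedule: | B 0-14 | E 14-27 | C 27-38 | A 38-52 | D 52-65 |
Completion: A=52  B=14  C=38  D=65  E=27
Waiting = turnaround − burst: A=38, B=0, C=27, D=52, E=14
Total waiting = 38 + 0 + 27 + 52 + 14 = 131

131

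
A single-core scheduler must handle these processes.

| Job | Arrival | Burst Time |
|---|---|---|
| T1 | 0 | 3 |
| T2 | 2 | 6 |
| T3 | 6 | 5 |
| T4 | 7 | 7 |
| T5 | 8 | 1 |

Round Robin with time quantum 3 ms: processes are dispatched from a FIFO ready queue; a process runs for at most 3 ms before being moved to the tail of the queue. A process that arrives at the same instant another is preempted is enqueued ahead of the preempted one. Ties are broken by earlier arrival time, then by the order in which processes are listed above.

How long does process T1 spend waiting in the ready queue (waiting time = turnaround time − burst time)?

0

Schedule: | T1 0-3 | T2 3-6 | T3 6-9 | T2 9-12 | T4 12-15 | T5 15-16 | T3 16-18 | T4 18-22 |
Completion: T1=3  T2=12  T3=18  T4=22  T5=16
Waiting(T1) = turnaround − burst = 3 − 3 = 0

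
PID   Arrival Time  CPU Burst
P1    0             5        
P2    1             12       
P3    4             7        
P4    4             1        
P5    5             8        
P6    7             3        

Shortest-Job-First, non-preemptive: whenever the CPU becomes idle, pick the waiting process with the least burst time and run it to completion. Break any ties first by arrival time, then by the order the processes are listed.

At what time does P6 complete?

Schedule: | P1 0-5 | P4 5-6 | P3 6-13 | P6 13-16 | P5 16-24 | P2 24-36 |
Completion: P1=5  P2=36  P3=13  P4=6  P5=24  P6=16
Turnaround (C−A): P1=5  P2=35  P3=9  P4=2  P5=19  P6=9

16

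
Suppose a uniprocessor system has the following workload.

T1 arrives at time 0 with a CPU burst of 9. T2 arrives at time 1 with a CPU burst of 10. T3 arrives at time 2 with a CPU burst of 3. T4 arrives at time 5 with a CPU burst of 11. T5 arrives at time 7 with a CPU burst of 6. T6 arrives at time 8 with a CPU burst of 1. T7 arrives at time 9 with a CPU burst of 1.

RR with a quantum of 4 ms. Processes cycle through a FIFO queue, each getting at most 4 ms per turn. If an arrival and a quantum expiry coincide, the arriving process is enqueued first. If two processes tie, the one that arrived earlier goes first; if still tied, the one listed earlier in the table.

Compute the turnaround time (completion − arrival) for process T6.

16

Gantt: | T1 0-4 | T2 4-8 | T3 8-11 | T1 11-15 | T4 15-19 | T5 19-23 | T6 23-24 | T2 24-28 | T7 28-29 | T1 29-30 | T4 30-34 | T5 34-36 | T2 36-38 | T4 38-41 |
Completion: T1=30  T2=38  T3=11  T4=41  T5=36  T6=24  T7=29
Turnaround (C−A): T1=30  T2=37  T3=9  T4=36  T5=29  T6=16  T7=20
Turnaround(T6) = completion − arrival = 24 − 8 = 16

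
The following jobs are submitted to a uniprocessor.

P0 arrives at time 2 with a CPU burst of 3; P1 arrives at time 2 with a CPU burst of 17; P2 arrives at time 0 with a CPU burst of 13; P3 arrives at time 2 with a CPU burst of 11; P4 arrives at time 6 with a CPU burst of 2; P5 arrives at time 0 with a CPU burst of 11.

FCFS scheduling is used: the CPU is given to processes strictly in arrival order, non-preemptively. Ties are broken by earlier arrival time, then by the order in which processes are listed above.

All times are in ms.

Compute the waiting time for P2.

Schedule: | P2 0-13 | P5 13-24 | P0 24-27 | P1 27-44 | P3 44-55 | P4 55-57 |
Completion: P0=27  P1=44  P2=13  P3=55  P4=57  P5=24
Turnaround (C−A): P0=25  P1=42  P2=13  P3=53  P4=51  P5=24
Waiting(P2) = turnaround − burst = 13 − 13 = 0

0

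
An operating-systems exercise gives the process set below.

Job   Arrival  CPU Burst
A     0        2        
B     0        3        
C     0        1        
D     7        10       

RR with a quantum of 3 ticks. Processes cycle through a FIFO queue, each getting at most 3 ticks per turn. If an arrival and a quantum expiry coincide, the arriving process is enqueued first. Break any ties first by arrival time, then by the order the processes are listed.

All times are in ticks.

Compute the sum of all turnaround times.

23

Timeline: | A 0-2 | B 2-5 | C 5-6 | idle 6-7 | D 7-17 |
Completion: A=2  B=5  C=6  D=17
Turnaround (C−A): A=2  B=5  C=6  D=10
Turnaround = completion − arrival: A=2, B=5, C=6, D=10
Total turnaround = 2 + 5 + 6 + 10 = 23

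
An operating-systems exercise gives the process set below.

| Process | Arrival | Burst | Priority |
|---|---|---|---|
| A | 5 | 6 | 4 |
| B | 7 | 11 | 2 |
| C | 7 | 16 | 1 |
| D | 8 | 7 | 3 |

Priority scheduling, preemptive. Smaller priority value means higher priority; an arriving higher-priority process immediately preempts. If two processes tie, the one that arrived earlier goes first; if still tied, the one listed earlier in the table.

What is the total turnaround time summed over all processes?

116

Schedule: | idle 0-5 | A 5-7 | C 7-23 | B 23-34 | D 34-41 | A 41-45 |
Completion: A=45  B=34  C=23  D=41
Turnaround = completion − arrival: A=40, B=27, C=16, D=33
Total turnaround = 40 + 27 + 16 + 33 = 116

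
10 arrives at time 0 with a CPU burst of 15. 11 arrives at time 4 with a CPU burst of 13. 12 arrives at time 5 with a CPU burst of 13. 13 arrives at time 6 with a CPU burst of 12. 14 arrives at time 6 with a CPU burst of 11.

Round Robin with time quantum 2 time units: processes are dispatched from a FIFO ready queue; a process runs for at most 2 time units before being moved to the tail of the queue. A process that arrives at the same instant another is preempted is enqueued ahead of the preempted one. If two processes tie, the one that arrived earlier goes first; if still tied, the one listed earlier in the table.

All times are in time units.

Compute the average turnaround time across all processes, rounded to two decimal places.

57.20

Gantt: | 10 0-4 | 11 4-6 | 10 6-8 | 12 8-10 | 13 10-12 | 14 12-14 | 11 14-16 | 10 16-18 | 12 18-20 | 13 20-22 | 14 22-24 | 11 24-26 | 10 26-28 | 12 28-30 | 13 30-32 | 14 32-34 | 11 34-36 | 10 36-38 | 12 38-40 | 13 40-42 | 14 42-44 | 11 44-46 | 10 46-48 | 12 48-50 | 13 50-52 | 14 52-54 | 11 54-56 | 10 56-57 | 12 57-59 | 13 59-61 | 14 61-62 | 11 62-63 | 12 63-64 |
Completion: 10=57  11=63  12=64  13=61  14=62
Turnaround (C−A): 10=57  11=59  12=59  13=55  14=56
Turnaround times: 10=57, 11=59, 12=59, 13=55, 14=56
Average turnaround = (57+59+59+55+56) / 5 = 286/5 = 57.20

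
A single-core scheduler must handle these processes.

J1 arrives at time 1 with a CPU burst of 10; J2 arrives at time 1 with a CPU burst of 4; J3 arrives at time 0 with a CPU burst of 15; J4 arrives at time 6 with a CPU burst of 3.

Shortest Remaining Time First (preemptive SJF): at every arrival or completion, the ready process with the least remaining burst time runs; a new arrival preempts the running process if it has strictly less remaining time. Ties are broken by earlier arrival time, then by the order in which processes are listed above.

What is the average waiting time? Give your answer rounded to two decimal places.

6.00

Timeline: | J3 0-1 | J2 1-5 | J1 5-6 | J4 6-9 | J1 9-18 | J3 18-32 |
Completion: J1=18  J2=5  J3=32  J4=9
Turnaround (C−A): J1=17  J2=4  J3=32  J4=3
Waiting times: J1=7, J2=0, J3=17, J4=0
Average waiting = (7+0+17+0) / 4 = 24/4 = 6.00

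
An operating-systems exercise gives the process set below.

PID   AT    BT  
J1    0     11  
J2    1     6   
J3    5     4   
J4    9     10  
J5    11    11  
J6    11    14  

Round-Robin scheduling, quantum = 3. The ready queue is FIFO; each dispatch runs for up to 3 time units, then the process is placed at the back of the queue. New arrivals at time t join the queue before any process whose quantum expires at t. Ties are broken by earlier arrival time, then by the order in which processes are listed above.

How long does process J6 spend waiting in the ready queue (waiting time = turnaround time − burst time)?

Schedule: | J1 0-3 | J2 3-6 | J1 6-9 | J3 9-12 | J2 12-15 | J4 15-18 | J1 18-21 | J5 21-24 | J6 24-27 | J3 27-28 | J4 28-31 | J1 31-33 | J5 33-36 | J6 36-39 | J4 39-42 | J5 42-45 | J6 45-48 | J4 48-49 | J5 49-51 | J6 51-56 |
Completion: J1=33  J2=15  J3=28  J4=49  J5=51  J6=56
Turnaround (C−A): J1=33  J2=14  J3=23  J4=40  J5=40  J6=45
Waiting(J6) = turnaround − burst = 45 − 14 = 31

31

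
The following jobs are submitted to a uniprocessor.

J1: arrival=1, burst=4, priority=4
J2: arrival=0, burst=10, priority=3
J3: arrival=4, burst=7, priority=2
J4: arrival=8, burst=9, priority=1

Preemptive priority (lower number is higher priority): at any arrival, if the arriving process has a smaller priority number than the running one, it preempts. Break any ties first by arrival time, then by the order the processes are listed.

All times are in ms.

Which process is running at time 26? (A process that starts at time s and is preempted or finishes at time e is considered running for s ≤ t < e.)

Schedule: | J2 0-4 | J3 4-8 | J4 8-17 | J3 17-20 | J2 20-26 | J1 26-30 |
Completion: J1=30  J2=26  J3=20  J4=17

J1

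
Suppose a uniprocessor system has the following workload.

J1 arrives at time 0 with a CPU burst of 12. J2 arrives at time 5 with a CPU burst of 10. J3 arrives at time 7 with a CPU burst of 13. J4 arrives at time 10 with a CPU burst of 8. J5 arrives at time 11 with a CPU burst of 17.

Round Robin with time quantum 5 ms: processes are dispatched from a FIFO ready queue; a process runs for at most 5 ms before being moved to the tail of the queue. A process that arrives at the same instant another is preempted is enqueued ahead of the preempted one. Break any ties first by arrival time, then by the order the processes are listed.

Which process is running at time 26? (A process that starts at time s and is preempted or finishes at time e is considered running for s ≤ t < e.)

J2

Gantt: | J1 0-5 | J2 5-10 | J1 10-15 | J3 15-20 | J4 20-25 | J2 25-30 | J5 30-35 | J1 35-37 | J3 37-42 | J4 42-45 | J5 45-50 | J3 50-53 | J5 53-60 |
Completion: J1=37  J2=30  J3=53  J4=45  J5=60
Turnaround (C−A): J1=37  J2=25  J3=46  J4=35  J5=49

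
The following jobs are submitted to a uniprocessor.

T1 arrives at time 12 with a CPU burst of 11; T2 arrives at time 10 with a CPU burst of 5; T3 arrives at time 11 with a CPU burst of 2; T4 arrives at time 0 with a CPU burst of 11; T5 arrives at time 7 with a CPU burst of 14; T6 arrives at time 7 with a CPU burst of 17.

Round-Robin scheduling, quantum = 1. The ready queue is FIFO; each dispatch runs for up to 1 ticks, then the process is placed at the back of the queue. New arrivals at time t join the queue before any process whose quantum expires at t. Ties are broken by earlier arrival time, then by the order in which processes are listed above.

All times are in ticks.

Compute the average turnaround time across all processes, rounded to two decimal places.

34.00

Timeline: | T4 0-7 | T5 7-8 | T6 8-9 | T4 9-10 | T5 10-11 | T6 11-12 | T2 12-13 | T4 13-14 | T3 14-15 | T5 15-16 | T1 16-17 | T6 17-18 | T2 18-19 | T4 19-20 | T3 20-21 | T5 21-22 | T1 22-23 | T6 23-24 | T2 24-25 | T4 25-26 | T5 26-27 | T1 27-28 | T6 28-29 | T2 29-30 | T5 30-31 | T1 31-32 | T6 32-33 | T2 33-34 | T5 34-35 | T1 35-36 | T6 36-37 | T5 37-38 | T1 38-39 | T6 39-40 | T5 40-41 | T1 41-42 | T6 42-43 | T5 43-44 | T1 44-45 | T6 45-46 | T5 46-47 | T1 47-48 | T6 48-49 | T5 49-50 | T1 50-51 | T6 51-52 | T5 52-53 | T1 53-54 | T6 54-55 | T5 55-56 | T6 56-60 |
Completion: T1=54  T2=34  T3=21  T4=26  T5=56  T6=60
Turnaround times: T1=42, T2=24, T3=10, T4=26, T5=49, T6=53
Average turnaround = (42+24+10+26+49+53) / 6 = 204/6 = 34.00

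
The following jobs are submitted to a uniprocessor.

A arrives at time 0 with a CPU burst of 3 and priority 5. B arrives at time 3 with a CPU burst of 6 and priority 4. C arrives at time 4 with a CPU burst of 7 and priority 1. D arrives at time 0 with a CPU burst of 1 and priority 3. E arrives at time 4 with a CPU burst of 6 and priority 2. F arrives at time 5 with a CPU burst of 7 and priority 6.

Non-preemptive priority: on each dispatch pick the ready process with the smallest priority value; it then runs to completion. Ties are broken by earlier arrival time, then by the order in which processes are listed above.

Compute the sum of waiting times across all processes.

Schedule: | D 0-1 | A 1-4 | C 4-11 | E 11-17 | B 17-23 | F 23-30 |
Completion: A=4  B=23  C=11  D=1  E=17  F=30
Waiting = turnaround − burst: A=1, B=14, C=0, D=0, E=7, F=18
Total waiting = 1 + 14 + 0 + 0 + 7 + 18 = 40

40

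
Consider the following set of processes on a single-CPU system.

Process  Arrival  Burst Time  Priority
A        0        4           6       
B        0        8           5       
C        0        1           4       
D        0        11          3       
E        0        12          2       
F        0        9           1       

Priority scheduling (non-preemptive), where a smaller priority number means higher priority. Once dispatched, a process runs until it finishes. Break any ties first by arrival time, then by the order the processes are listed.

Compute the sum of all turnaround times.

181

Schedule: | F 0-9 | E 9-21 | D 21-32 | C 32-33 | B 33-41 | A 41-45 |
Completion: A=45  B=41  C=33  D=32  E=21  F=9
Turnaround = completion − arrival: A=45, B=41, C=33, D=32, E=21, F=9
Total turnaround = 45 + 41 + 33 + 32 + 21 + 9 = 181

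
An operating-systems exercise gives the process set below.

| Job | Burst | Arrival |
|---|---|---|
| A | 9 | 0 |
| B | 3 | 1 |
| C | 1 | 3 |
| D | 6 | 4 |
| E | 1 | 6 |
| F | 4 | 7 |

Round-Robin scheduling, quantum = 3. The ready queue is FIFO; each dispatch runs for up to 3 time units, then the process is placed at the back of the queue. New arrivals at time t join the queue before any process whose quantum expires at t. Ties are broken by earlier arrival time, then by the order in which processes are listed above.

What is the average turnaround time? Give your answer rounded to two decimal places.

Gantt: | A 0-3 | B 3-6 | C 6-7 | A 7-10 | D 10-13 | E 13-14 | F 14-17 | A 17-20 | D 20-23 | F 23-24 |
Completion: A=20  B=6  C=7  D=23  E=14  F=24
Turnaround times: A=20, B=5, C=4, D=19, E=8, F=17
Average turnaround = (20+5+4+19+8+17) / 6 = 73/6 = 12.17

12.17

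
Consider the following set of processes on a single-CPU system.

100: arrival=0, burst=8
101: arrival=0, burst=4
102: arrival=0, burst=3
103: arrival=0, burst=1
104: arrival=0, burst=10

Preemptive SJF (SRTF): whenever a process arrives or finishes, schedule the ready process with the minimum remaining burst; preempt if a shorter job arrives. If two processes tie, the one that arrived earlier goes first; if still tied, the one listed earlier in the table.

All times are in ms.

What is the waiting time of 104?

Gantt: | 103 0-1 | 102 1-4 | 101 4-8 | 100 8-16 | 104 16-26 |
Completion: 100=16  101=8  102=4  103=1  104=26
Turnaround (C−A): 100=16  101=8  102=4  103=1  104=26
Waiting(104) = turnaround − burst = 26 − 10 = 16

16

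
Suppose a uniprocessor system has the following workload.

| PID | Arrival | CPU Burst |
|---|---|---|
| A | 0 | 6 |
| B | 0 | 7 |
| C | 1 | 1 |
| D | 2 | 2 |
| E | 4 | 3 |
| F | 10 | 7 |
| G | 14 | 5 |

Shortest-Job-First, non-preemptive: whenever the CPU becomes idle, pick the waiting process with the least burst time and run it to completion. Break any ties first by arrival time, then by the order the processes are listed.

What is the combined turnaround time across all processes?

Gantt: | A 0-6 | C 6-7 | D 7-9 | E 9-12 | B 12-19 | G 19-24 | F 24-31 |
Completion: A=6  B=19  C=7  D=9  E=12  F=31  G=24
Turnaround (C−A): A=6  B=19  C=6  D=7  E=8  F=21  G=10
Turnaround = completion − arrival: A=6, B=19, C=6, D=7, E=8, F=21, G=10
Total turnaround = 6 + 19 + 6 + 7 + 8 + 21 + 10 = 77

77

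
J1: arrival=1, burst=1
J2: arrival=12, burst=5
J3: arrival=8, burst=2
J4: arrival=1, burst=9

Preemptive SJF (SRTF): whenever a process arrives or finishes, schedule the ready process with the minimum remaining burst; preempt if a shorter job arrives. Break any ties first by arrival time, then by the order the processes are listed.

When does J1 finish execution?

Gantt: | idle 0-1 | J1 1-2 | J4 2-8 | J3 8-10 | J4 10-13 | J2 13-18 |
Completion: J1=2  J2=18  J3=10  J4=13

2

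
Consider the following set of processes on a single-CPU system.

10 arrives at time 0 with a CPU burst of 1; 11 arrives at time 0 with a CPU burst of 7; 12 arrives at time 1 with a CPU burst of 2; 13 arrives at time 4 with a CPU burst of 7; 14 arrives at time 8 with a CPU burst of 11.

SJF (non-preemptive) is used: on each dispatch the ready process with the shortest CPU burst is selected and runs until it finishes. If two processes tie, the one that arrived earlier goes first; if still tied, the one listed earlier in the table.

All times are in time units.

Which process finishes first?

Gantt: | 10 0-1 | 12 1-3 | 11 3-10 | 13 10-17 | 14 17-28 |
Completion: 10=1  11=10  12=3  13=17  14=28
Finish order: 10 → 12 → 11 → 13 → 14

10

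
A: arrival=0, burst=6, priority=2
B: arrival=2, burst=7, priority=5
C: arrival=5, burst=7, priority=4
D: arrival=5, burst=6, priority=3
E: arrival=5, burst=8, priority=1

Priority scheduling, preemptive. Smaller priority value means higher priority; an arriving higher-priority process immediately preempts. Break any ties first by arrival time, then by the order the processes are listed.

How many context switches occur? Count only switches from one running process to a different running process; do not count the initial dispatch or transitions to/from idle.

Schedule: | A 0-5 | E 5-13 | A 13-14 | D 14-20 | C 20-27 | B 27-34 |
Completion: A=14  B=34  C=27  D=20  E=13
Turnaround (C−A): A=14  B=32  C=22  D=15  E=8

5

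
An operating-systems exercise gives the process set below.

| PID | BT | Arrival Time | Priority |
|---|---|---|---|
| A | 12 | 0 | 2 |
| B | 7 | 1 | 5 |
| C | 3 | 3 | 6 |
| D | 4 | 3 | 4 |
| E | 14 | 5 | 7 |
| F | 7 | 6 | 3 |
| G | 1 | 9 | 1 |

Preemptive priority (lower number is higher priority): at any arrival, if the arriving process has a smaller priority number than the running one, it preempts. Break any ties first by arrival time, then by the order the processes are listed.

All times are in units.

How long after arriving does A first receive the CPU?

Timeline: | A 0-9 | G 9-10 | A 10-13 | F 13-20 | D 20-24 | B 24-31 | C 31-34 | E 34-48 |
Completion: A=13  B=31  C=34  D=24  E=48  F=20  G=10
Response(A) = first start − arrival = 0 − 0 = 0

0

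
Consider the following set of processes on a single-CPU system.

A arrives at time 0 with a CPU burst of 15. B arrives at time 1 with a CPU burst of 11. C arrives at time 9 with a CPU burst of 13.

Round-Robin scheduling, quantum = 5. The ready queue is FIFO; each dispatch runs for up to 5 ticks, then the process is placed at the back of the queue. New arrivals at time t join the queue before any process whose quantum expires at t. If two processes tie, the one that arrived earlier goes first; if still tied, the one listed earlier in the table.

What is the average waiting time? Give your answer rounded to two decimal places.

Gantt: | A 0-5 | B 5-10 | A 10-15 | C 15-20 | B 20-25 | A 25-30 | C 30-35 | B 35-36 | C 36-39 |
Completion: A=30  B=36  C=39
Turnaround (C−A): A=30  B=35  C=30
Waiting times: A=15, B=24, C=17
Average waiting = (15+24+17) / 3 = 56/3 = 18.67

18.67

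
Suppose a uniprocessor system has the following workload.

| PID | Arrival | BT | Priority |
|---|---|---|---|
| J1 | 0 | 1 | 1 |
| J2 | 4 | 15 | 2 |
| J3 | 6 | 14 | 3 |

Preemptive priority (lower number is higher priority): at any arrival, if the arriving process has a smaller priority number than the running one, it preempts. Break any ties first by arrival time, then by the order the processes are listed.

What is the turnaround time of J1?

Schedule: | J1 0-1 | idle 1-4 | J2 4-19 | J3 19-33 |
Completion: J1=1  J2=19  J3=33
Turnaround(J1) = completion − arrival = 1 − 0 = 1

1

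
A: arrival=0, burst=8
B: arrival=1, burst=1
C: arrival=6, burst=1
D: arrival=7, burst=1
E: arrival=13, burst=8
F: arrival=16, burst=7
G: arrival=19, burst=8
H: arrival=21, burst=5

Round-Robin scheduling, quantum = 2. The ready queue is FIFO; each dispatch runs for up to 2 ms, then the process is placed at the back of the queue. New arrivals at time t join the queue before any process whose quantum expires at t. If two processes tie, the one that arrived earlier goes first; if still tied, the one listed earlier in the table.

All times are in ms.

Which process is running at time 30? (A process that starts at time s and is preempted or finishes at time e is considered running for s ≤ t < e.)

Schedule: | A 0-2 | B 2-3 | A 3-7 | C 7-8 | D 8-9 | A 9-11 | idle 11-13 | E 13-17 | F 17-19 | E 19-21 | G 21-23 | F 23-25 | H 25-27 | E 27-29 | G 29-31 | F 31-33 | H 33-35 | G 35-37 | F 37-38 | H 38-39 | G 39-41 |
Completion: A=11  B=3  C=8  D=9  E=29  F=38  G=41  H=39
Turnaround (C−A): A=11  B=2  C=2  D=2  E=16  F=22  G=22  H=18

G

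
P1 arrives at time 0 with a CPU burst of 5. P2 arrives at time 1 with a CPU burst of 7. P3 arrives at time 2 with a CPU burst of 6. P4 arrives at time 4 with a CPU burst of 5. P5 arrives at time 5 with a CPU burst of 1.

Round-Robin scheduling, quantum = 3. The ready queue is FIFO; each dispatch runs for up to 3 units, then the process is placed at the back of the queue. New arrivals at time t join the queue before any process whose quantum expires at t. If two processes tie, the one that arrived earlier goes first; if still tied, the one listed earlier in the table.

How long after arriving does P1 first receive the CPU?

0

Schedule: | P1 0-3 | P2 3-6 | P3 6-9 | P1 9-11 | P4 11-14 | P5 14-15 | P2 15-18 | P3 18-21 | P4 21-23 | P2 23-24 |
Completion: P1=11  P2=24  P3=21  P4=23  P5=15
Turnaround (C−A): P1=11  P2=23  P3=19  P4=19  P5=10
Response(P1) = first start − arrival = 0 − 0 = 0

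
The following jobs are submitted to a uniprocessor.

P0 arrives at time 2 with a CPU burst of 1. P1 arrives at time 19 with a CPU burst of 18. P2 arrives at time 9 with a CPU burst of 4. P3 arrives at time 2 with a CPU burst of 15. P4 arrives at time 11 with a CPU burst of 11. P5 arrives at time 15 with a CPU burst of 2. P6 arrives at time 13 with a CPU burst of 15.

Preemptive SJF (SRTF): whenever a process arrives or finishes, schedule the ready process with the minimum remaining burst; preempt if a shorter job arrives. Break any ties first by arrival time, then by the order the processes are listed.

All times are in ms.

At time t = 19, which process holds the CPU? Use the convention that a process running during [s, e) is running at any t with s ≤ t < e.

Timeline: | idle 0-2 | P0 2-3 | P3 3-9 | P2 9-13 | P3 13-15 | P5 15-17 | P3 17-24 | P4 24-35 | P6 35-50 | P1 50-68 |
Completion: P0=3  P1=68  P2=13  P3=24  P4=35  P5=17  P6=50

P3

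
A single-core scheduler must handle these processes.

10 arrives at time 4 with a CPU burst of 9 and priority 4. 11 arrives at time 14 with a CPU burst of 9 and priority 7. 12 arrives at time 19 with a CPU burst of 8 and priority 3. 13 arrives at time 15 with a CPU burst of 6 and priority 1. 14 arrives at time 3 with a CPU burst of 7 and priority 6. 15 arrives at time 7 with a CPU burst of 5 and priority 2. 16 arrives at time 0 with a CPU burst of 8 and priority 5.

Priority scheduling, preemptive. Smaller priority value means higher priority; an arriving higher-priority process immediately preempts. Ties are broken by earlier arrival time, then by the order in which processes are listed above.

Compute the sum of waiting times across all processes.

Schedule: | 16 0-4 | 10 4-7 | 15 7-12 | 10 12-15 | 13 15-21 | 12 21-29 | 10 29-32 | 16 32-36 | 14 36-43 | 11 43-52 |
Completion: 10=32  11=52  12=29  13=21  14=43  15=12  16=36
Waiting = turnaround − burst: 10=19, 11=29, 12=2, 13=0, 14=33, 15=0, 16=28
Total waiting = 19 + 29 + 2 + 0 + 33 + 0 + 28 = 111

111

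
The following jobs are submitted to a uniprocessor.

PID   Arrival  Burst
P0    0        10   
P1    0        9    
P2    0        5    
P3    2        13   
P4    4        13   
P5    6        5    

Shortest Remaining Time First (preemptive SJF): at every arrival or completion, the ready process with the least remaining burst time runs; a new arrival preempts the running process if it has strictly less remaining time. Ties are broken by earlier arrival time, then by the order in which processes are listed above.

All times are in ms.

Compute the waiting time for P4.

38

Gantt: | P2 0-5 | P1 5-6 | P5 6-11 | P1 11-19 | P0 19-29 | P3 29-42 | P4 42-55 |
Completion: P0=29  P1=19  P2=5  P3=42  P4=55  P5=11
Waiting(P4) = turnaround − burst = 51 − 13 = 38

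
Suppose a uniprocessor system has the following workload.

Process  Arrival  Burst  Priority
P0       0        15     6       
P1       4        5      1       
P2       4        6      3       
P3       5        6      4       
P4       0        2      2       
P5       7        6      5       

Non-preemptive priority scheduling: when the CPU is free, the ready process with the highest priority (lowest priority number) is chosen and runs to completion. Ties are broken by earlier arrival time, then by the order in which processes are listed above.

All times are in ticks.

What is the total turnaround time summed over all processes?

Gantt: | P4 0-2 | P0 2-17 | P1 17-22 | P2 22-28 | P3 28-34 | P5 34-40 |
Completion: P0=17  P1=22  P2=28  P3=34  P4=2  P5=40
Turnaround (C−A): P0=17  P1=18  P2=24  P3=29  P4=2  P5=33
Turnaround = completion − arrival: P0=17, P1=18, P2=24, P3=29, P4=2, P5=33
Total turnaround = 17 + 18 + 24 + 29 + 2 + 33 = 123

123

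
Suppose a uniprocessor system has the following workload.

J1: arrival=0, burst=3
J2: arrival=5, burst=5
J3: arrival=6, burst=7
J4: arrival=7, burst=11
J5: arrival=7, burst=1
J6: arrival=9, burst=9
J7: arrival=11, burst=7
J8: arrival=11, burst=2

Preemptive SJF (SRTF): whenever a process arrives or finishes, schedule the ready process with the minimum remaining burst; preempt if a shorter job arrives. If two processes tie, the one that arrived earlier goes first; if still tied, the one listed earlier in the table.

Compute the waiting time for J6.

Timeline: | J1 0-3 | idle 3-5 | J2 5-7 | J5 7-8 | J2 8-11 | J8 11-13 | J3 13-20 | J7 20-27 | J6 27-36 | J4 36-47 |
Completion: J1=3  J2=11  J3=20  J4=47  J5=8  J6=36  J7=27  J8=13
Turnaround (C−A): J1=3  J2=6  J3=14  J4=40  J5=1  J6=27  J7=16  J8=2
Waiting(J6) = turnaround − burst = 27 − 9 = 18

18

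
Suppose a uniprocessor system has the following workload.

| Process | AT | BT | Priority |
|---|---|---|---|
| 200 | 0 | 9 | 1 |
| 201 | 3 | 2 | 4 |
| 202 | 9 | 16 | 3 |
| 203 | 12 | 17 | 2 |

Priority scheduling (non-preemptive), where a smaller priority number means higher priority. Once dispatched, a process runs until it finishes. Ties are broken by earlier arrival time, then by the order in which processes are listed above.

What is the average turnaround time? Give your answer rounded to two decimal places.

24.00

Timeline: | 200 0-9 | 202 9-25 | 203 25-42 | 201 42-44 |
Completion: 200=9  201=44  202=25  203=42
Turnaround (C−A): 200=9  201=41  202=16  203=30
Turnaround times: 200=9, 201=41, 202=16, 203=30
Average turnaround = (9+41+16+30) / 4 = 96/4 = 24.00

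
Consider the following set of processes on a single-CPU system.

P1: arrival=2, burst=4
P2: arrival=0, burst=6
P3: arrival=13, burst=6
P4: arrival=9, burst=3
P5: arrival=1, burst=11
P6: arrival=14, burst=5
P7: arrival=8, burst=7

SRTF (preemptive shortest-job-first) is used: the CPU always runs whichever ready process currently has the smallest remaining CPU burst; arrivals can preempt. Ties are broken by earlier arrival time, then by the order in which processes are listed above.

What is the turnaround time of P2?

Timeline: | P2 0-6 | P1 6-10 | P4 10-13 | P3 13-19 | P6 19-24 | P7 24-31 | P5 31-42 |
Completion: P1=10  P2=6  P3=19  P4=13  P5=42  P6=24  P7=31
Turnaround(P2) = completion − arrival = 6 − 0 = 6

6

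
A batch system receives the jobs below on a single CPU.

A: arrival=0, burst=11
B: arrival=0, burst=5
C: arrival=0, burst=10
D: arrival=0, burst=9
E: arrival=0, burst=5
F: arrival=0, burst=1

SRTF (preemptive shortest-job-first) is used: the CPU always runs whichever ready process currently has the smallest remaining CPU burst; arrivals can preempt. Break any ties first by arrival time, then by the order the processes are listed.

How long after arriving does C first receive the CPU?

20

Schedule: | F 0-1 | B 1-6 | E 6-11 | D 11-20 | C 20-30 | A 30-41 |
Completion: A=41  B=6  C=30  D=20  E=11  F=1
Response(C) = first start − arrival = 20 − 0 = 20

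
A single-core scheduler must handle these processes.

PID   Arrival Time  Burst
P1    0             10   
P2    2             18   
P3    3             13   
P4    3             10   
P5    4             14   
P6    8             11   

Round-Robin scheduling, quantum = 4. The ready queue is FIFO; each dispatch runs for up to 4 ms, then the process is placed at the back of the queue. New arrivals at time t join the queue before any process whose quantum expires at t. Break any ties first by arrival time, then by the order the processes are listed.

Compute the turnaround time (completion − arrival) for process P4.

Gantt: | P1 0-4 | P2 4-8 | P3 8-12 | P4 12-16 | P5 16-20 | P1 20-24 | P6 24-28 | P2 28-32 | P3 32-36 | P4 36-40 | P5 40-44 | P1 44-46 | P6 46-50 | P2 50-54 | P3 54-58 | P4 58-60 | P5 60-64 | P6 64-67 | P2 67-71 | P3 71-72 | P5 72-74 | P2 74-76 |
Completion: P1=46  P2=76  P3=72  P4=60  P5=74  P6=67
Turnaround (C−A): P1=46  P2=74  P3=69  P4=57  P5=70  P6=59
Turnaround(P4) = completion − arrival = 60 − 3 = 57

57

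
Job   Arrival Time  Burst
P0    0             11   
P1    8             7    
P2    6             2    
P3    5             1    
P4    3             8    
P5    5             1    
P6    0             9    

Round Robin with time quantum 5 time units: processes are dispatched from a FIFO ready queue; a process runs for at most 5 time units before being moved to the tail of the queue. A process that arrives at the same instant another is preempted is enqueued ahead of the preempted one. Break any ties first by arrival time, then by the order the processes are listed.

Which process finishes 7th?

P1

Gantt: | P0 0-5 | P6 5-10 | P4 10-15 | P3 15-16 | P5 16-17 | P0 17-22 | P2 22-24 | P1 24-29 | P6 29-33 | P4 33-36 | P0 36-37 | P1 37-39 |
Completion: P0=37  P1=39  P2=24  P3=16  P4=36  P5=17  P6=33
Finish order: P3 → P5 → P2 → P6 → P4 → P0 → P1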